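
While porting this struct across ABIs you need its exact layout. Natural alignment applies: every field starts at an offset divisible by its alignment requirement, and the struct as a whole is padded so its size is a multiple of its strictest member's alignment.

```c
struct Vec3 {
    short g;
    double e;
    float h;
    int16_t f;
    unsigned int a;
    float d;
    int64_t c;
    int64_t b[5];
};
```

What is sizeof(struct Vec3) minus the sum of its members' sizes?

@0: g [2B, align 2] → 2
+6 pad (align 8)
@8: e [8B, align 8] → 16
@16: h [4B, align 4] → 20
@20: f [2B, align 2] → 22
+2 pad (align 4)
@24: a [4B, align 4] → 28
@28: d [4B, align 4] → 32
@32: c [8B, align 8] → 40
@40: b [40B, align 8] → 80
size 80, align 8
data bytes 72, size 80 → padding 8

8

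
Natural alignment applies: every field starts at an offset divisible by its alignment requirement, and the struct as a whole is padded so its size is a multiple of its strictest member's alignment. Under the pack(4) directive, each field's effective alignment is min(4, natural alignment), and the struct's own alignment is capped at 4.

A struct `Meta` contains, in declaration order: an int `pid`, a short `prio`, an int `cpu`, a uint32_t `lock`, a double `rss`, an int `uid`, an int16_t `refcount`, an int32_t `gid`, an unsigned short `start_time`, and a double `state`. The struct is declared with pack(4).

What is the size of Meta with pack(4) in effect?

@0: pid [4B, align 4] → 4
@4: prio [2B, align 2] → 6
+2 pad (align 4)
@8: cpu [4B, align 4] → 12
@12: lock [4B, align 4] → 16
@16: rss [8B, align 4] → 24
@24: uid [4B, align 4] → 28
@28: refcount [2B, align 2] → 30
+2 pad (align 4)
@32: gid [4B, align 4] → 36
@36: start_time [2B, align 2] → 38
+2 pad (align 4)
@40: state [8B, align 4] → 48
size 48, align 4

48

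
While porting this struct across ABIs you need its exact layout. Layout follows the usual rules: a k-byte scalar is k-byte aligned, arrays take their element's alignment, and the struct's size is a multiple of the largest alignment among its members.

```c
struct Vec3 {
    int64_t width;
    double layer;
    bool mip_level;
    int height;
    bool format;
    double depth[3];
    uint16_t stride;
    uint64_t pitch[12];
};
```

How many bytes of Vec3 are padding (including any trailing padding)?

16

0..8  width  (8B, 8-aligned)
8..16  layer  (8B, 8-aligned)
16..17  mip_level  (1B, 1-aligned)
17..20  -- padding (3B)
20..24  height  (4B, 4-aligned)
24..25  format  (1B, 1-aligned)
25..32  -- padding (7B)
32..56  depth  (24B, 8-aligned)
56..58  stride  (2B, 2-aligned)
58..64  -- padding (6B)
64..160  pitch  (96B, 8-aligned)
sizeof = 160, alignof = 8
data bytes 144, size 160 → padding 16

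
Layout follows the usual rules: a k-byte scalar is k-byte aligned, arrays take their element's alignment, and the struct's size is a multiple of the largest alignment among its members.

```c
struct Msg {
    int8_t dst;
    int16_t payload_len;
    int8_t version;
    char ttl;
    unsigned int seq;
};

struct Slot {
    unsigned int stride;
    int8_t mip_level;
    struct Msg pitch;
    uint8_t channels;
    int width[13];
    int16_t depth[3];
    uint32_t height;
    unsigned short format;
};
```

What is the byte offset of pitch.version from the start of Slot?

Msg: @0: dst [1B, align 1] → 1; +1 pad (align 2); @2: payload_len [2B, align 2] → 4; @4: version [1B, align 1] → 5; @5: ttl [1B, align 1] → 6; +2 pad (align 4); @8: seq [4B, align 4] → 12; size 12, align 4
@0: stride [4B, align 4] → 4
@4: mip_level [1B, align 1] → 5
+3 pad (align 4)
@8: pitch [12B, align 4] → 20
within Msg: version at 4
8 + 4 = 12

12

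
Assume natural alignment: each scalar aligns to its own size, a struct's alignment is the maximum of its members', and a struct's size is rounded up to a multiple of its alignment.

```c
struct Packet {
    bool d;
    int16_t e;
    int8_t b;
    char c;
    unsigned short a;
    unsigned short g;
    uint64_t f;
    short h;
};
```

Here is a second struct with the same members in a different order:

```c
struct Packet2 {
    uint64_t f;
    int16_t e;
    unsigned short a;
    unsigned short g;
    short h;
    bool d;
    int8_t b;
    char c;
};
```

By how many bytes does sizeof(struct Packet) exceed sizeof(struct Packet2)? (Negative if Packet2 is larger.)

8

0..1  d  (1B, 1-aligned)
1..2  -- padding (1B)
2..4  e  (2B, 2-aligned)
4..5  b  (1B, 1-aligned)
5..6  c  (1B, 1-aligned)
6..8  a  (2B, 2-aligned)
8..10  g  (2B, 2-aligned)
10..16  -- padding (6B)
16..24  f  (8B, 8-aligned)
24..26  h  (2B, 2-aligned)
26..32  -- tail padding (6B)
sizeof = 32, alignof = 8
— Packet2 —
0..8  f  (8B, 8-aligned)
8..10  e  (2B, 2-aligned)
10..12  a  (2B, 2-aligned)
12..14  g  (2B, 2-aligned)
14..16  h  (2B, 2-aligned)
16..17  d  (1B, 1-aligned)
17..18  b  (1B, 1-aligned)
18..19  c  (1B, 1-aligned)
19..24  -- tail padding (5B)
sizeof = 24, alignof = 8
32 − 24 = 8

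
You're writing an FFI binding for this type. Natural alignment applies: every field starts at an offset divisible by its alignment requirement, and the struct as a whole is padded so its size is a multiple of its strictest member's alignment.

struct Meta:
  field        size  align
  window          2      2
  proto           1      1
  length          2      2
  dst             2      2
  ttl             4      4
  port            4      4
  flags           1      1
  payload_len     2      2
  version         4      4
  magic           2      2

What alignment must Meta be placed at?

member alignments: window=2, proto=1, length=2, dst=2, ttl=4, port=4, flags=1, payload_len=2, version=4, magic=2
max = 4

4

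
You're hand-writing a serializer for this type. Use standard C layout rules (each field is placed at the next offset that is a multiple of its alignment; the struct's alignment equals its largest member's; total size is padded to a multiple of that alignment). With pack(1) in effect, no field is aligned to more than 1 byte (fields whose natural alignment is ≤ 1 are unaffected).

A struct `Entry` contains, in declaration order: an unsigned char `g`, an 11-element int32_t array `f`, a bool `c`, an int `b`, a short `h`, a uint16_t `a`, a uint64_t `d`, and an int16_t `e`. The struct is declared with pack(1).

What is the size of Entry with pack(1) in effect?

64

0..1  g  (1B, 1-aligned)
1..45  f  (44B, 1-aligned)
45..46  c  (1B, 1-aligned)
46..50  b  (4B, 1-aligned)
50..52  h  (2B, 1-aligned)
52..54  a  (2B, 1-aligned)
54..62  d  (8B, 1-aligned)
62..64  e  (2B, 1-aligned)
sizeof = 64, alignof = 1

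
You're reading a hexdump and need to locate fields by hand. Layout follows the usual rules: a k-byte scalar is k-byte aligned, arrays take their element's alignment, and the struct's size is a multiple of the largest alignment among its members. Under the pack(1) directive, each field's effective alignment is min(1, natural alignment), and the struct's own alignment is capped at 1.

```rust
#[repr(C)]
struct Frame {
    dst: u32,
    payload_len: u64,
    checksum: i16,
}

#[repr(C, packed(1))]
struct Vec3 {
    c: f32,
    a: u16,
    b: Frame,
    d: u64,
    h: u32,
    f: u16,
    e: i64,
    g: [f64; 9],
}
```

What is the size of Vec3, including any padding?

124 bytes

Frame: 0..4  dst  (4B, 4-aligned); 4..8  -- padding (4B); 8..16  payload_len  (8B, 8-aligned); 16..18  checksum  (2B, 2-aligned); 18..24  -- tail padding (6B); sizeof = 24, alignof = 8
0..4  c  (4B, 1-aligned)
4..6  a  (2B, 1-aligned)
6..30  b  (24B, 1-aligned)
30..38  d  (8B, 1-aligned)
38..42  h  (4B, 1-aligned)
42..44  f  (2B, 1-aligned)
44..52  e  (8B, 1-aligned)
52..124  g  (72B, 1-aligned)
sizeof = 124, alignof = 1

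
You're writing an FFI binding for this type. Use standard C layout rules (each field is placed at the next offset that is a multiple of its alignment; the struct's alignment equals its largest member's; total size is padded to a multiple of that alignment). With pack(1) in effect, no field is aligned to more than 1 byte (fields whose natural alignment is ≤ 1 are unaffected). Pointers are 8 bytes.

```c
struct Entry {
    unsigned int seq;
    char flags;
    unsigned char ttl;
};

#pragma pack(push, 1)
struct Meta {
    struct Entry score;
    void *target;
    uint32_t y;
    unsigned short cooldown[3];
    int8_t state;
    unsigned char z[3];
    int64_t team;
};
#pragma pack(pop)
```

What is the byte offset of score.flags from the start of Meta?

4

Entry: seq at 0 (size 4, align 4) → ends 4; flags at 4 (size 1, align 1) → ends 5; ttl at 5 (size 1, align 1) → ends 6; tail pad 2 to reach multiple of 4; total 8 bytes, alignment 4
score at 0 (size 8, align 1) → ends 8
within Entry: flags at 4
0 + 4 = 4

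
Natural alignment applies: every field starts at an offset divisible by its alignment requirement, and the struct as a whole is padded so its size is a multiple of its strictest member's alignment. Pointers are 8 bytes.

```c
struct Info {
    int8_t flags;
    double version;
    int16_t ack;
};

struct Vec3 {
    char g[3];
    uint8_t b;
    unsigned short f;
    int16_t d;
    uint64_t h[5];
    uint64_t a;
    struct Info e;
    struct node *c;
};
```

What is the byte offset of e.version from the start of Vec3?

64

Info: 0..1  flags  (1B, 1-aligned); 1..8  -- padding (7B); 8..16  version  (8B, 8-aligned); 16..18  ack  (2B, 2-aligned); 18..24  -- tail padding (6B); sizeof = 24, alignof = 8
0..3  g  (3B, 1-aligned)
3..4  b  (1B, 1-aligned)
4..6  f  (2B, 2-aligned)
6..8  d  (2B, 2-aligned)
8..48  h  (40B, 8-aligned)
48..56  a  (8B, 8-aligned)
56..80  e  (24B, 8-aligned)
within Info: version at 8
56 + 8 = 64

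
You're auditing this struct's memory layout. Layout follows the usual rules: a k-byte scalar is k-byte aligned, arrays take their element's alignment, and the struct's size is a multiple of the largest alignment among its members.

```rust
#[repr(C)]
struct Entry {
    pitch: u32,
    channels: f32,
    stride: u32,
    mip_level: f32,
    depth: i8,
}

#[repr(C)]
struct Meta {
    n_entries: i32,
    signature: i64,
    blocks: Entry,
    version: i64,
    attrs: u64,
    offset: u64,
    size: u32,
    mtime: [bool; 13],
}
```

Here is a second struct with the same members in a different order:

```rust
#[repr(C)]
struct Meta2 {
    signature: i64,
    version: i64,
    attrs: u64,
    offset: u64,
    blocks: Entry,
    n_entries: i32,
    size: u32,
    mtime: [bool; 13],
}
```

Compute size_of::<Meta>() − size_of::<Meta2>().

Entry: pitch at 0 (size 4, align 4) → ends 4; channels at 4 (size 4, align 4) → ends 8; stride at 8 (size 4, align 4) → ends 12; mip_level at 12 (size 4, align 4) → ends 16; depth at 16 (size 1, align 1) → ends 17; tail pad 3 to reach multiple of 4; total 20 bytes, alignment 4
n_entries at 0 (size 4, align 4) → ends 4
pad 4 to align 8 for signature
signature at 8 (size 8, align 8) → ends 16
blocks at 16 (size 20, align 4) → ends 36
pad 4 to align 8 for version
version at 40 (size 8, align 8) → ends 48
attrs at 48 (size 8, align 8) → ends 56
offset at 56 (size 8, align 8) → ends 64
size at 64 (size 4, align 4) → ends 68
mtime at 68 (size 13, align 1) → ends 81
tail pad 7 to reach multiple of 8
total 88 bytes, alignment 8
— Meta2 —
signature at 0 (size 8, align 8) → ends 8
version at 8 (size 8, align 8) → ends 16
attrs at 16 (size 8, align 8) → ends 24
offset at 24 (size 8, align 8) → ends 32
blocks at 32 (size 20, align 4) → ends 52
n_entries at 52 (size 4, align 4) → ends 56
size at 56 (size 4, align 4) → ends 60
mtime at 60 (size 13, align 1) → ends 73
tail pad 7 to reach multiple of 8
total 80 bytes, alignment 8
88 − 80 = 8

8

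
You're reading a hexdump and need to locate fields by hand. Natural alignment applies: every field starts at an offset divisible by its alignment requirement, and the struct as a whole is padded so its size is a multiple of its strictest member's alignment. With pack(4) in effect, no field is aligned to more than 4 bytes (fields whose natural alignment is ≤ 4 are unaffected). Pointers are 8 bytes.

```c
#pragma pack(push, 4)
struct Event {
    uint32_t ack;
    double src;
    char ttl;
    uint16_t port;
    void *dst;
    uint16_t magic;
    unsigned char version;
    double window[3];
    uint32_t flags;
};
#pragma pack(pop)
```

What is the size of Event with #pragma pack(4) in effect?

0..4  ack  (4B, 4-aligned)
4..12  src  (8B, 4-aligned)
12..13  ttl  (1B, 1-aligned)
13..14  -- padding (1B)
14..16  port  (2B, 2-aligned)
16..24  dst  (8B, 4-aligned)
24..26  magic  (2B, 2-aligned)
26..27  version  (1B, 1-aligned)
27..28  -- padding (1B)
28..52  window  (24B, 4-aligned)
52..56  flags  (4B, 4-aligned)
sizeof = 56, alignof = 4

56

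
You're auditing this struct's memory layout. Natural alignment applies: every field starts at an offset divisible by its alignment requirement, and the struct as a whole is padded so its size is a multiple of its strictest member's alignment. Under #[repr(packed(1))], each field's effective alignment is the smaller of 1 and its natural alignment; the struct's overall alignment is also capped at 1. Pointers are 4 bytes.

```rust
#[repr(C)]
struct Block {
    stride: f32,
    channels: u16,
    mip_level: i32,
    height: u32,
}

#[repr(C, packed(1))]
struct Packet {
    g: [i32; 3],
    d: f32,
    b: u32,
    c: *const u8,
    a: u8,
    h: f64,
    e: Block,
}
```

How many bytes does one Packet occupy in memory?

49

Block: stride at 0 (size 4, align 4) → ends 4; channels at 4 (size 2, align 2) → ends 6; pad 2 to align 4 for mip_level; mip_level at 8 (size 4, align 4) → ends 12; height at 12 (size 4, align 4) → ends 16; total 16 bytes, alignment 4
g at 0 (size 12, align 1) → ends 12
d at 12 (size 4, align 1) → ends 16
b at 16 (size 4, align 1) → ends 20
c at 20 (size 4, align 1) → ends 24
a at 24 (size 1, align 1) → ends 25
h at 25 (size 8, align 1) → ends 33
e at 33 (size 16, align 1) → ends 49
total 49 bytes, alignment 1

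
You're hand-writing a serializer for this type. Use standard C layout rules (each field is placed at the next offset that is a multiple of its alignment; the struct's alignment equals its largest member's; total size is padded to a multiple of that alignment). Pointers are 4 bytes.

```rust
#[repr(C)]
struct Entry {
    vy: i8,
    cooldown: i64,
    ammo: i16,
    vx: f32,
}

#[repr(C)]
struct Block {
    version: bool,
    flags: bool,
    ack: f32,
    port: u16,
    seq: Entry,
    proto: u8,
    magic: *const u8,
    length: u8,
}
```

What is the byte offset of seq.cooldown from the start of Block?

Entry: @0: vy [1B, align 1] → 1; +7 pad (align 8); @8: cooldown [8B, align 8] → 16; @16: ammo [2B, align 2] → 18; +2 pad (align 4); @20: vx [4B, align 4] → 24; size 24, align 8
@0: version [1B, align 1] → 1
@1: flags [1B, align 1] → 2
+2 pad (align 4)
@4: ack [4B, align 4] → 8
@8: port [2B, align 2] → 10
+6 pad (align 8)
@16: seq [24B, align 8] → 40
within Entry: cooldown at 8
16 + 8 = 24

24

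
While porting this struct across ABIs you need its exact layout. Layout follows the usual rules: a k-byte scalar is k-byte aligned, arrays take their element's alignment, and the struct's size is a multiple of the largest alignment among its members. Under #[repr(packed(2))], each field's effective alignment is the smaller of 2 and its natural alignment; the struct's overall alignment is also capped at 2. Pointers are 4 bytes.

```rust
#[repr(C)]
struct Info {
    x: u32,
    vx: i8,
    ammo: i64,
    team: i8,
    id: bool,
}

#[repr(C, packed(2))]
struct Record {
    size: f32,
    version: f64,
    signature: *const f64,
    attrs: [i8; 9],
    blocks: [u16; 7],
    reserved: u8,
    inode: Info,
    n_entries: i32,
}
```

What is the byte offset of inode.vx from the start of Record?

46

Info: x at 0 (size 4, align 4) → ends 4; vx at 4 (size 1, align 1) → ends 5; pad 3 to align 8 for ammo; ammo at 8 (size 8, align 8) → ends 16; team at 16 (size 1, align 1) → ends 17; id at 17 (size 1, align 1) → ends 18; tail pad 6 to reach multiple of 8; total 24 bytes, alignment 8
size at 0 (size 4, align 2) → ends 4
version at 4 (size 8, align 2) → ends 12
signature at 12 (size 4, align 2) → ends 16
attrs at 16 (size 9, align 1) → ends 25
pad 1 to align 2 for blocks
blocks at 26 (size 14, align 2) → ends 40
reserved at 40 (size 1, align 1) → ends 41
pad 1 to align 2 for inode
inode at 42 (size 24, align 2) → ends 66
within Info: vx at 4
42 + 4 = 46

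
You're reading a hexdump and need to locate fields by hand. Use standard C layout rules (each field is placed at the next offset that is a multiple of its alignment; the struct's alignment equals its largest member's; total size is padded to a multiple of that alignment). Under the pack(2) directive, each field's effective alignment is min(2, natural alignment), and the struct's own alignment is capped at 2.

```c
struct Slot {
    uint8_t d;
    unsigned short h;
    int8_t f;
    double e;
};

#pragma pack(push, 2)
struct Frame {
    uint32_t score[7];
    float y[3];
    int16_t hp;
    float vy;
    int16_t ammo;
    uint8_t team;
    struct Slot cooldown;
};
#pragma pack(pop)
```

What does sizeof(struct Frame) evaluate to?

66 bytes

Slot: 0..1  d  (1B, 1-aligned); 1..2  -- padding (1B); 2..4  h  (2B, 2-aligned); 4..5  f  (1B, 1-aligned); 5..8  -- padding (3B); 8..16  e  (8B, 8-aligned); sizeof = 16, alignof = 8
0..28  score  (28B, 2-aligned)
28..40  y  (12B, 2-aligned)
40..42  hp  (2B, 2-aligned)
42..46  vy  (4B, 2-aligned)
46..48  ammo  (2B, 2-aligned)
48..49  team  (1B, 1-aligned)
49..50  -- padding (1B)
50..66  cooldown  (16B, 2-aligned)
sizeof = 66, alignof = 2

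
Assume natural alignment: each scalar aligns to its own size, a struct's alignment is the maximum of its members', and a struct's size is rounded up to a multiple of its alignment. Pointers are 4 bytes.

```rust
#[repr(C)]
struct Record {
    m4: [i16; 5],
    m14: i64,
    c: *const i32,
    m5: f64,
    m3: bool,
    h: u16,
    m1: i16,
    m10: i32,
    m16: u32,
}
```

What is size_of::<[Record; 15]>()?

840

0..10  m4  (10B, 2-aligned)
10..16  -- padding (6B)
16..24  m14  (8B, 8-aligned)
24..28  c  (4B, 4-aligned)
28..32  -- padding (4B)
32..40  m5  (8B, 8-aligned)
40..41  m3  (1B, 1-aligned)
41..42  -- padding (1B)
42..44  h  (2B, 2-aligned)
44..46  m1  (2B, 2-aligned)
46..48  -- padding (2B)
48..52  m10  (4B, 4-aligned)
52..56  m16  (4B, 4-aligned)
sizeof = 56, alignof = 8
array of 15: 15 × 56 = 840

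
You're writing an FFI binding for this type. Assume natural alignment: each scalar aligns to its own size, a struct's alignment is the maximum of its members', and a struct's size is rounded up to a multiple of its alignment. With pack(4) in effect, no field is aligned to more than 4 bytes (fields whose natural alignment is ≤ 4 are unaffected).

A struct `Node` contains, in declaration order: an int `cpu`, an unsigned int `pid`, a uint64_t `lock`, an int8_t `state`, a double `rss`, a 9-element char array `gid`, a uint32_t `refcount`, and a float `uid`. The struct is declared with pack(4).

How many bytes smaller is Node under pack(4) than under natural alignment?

8

natural layout:
  @0: cpu [4B, align 4] → 4
  @4: pid [4B, align 4] → 8
  @8: lock [8B, align 8] → 16
  @16: state [1B, align 1] → 17
  +7 pad (align 8)
  @24: rss [8B, align 8] → 32
  @32: gid [9B, align 1] → 41
  +3 pad (align 4)
  @44: refcount [4B, align 4] → 48
  @48: uid [4B, align 4] → 52
  +4 tail pad (align 8)
  size 56, align 8
packed(4) layout:
  @0: cpu [4B, align 4] → 4
  @4: pid [4B, align 4] → 8
  @8: lock [8B, align 4] → 16
  @16: state [1B, align 1] → 17
  +3 pad (align 4)
  @20: rss [8B, align 4] → 28
  @28: gid [9B, align 1] → 37
  +3 pad (align 4)
  @40: refcount [4B, align 4] → 44
  @44: uid [4B, align 4] → 48
  size 48, align 4
56 − 48 = 8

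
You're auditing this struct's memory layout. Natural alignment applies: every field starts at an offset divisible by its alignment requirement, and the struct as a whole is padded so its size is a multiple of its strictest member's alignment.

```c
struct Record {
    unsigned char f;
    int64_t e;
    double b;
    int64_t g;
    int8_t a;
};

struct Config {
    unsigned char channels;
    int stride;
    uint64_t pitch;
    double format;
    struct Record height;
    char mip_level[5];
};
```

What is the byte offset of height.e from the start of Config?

32

Record: f at 0 (size 1, align 1) → ends 1; pad 7 to align 8 for e; e at 8 (size 8, align 8) → ends 16; b at 16 (size 8, align 8) → ends 24; g at 24 (size 8, align 8) → ends 32; a at 32 (size 1, align 1) → ends 33; tail pad 7 to reach multiple of 8; total 40 bytes, alignment 8
channels at 0 (size 1, align 1) → ends 1
pad 3 to align 4 for stride
stride at 4 (size 4, align 4) → ends 8
pitch at 8 (size 8, align 8) → ends 16
format at 16 (size 8, align 8) → ends 24
height at 24 (size 40, align 8) → ends 64
within Record: e at 8
24 + 8 = 32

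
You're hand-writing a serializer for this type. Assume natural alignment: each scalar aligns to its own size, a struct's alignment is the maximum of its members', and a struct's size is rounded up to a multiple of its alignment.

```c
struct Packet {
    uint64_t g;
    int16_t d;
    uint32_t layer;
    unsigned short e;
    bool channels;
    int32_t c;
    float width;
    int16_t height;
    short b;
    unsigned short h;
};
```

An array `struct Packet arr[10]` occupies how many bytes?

400

g at 0 (size 8, align 8) → ends 8
d at 8 (size 2, align 2) → ends 10
pad 2 to align 4 for layer
layer at 12 (size 4, align 4) → ends 16
e at 16 (size 2, align 2) → ends 18
channels at 18 (size 1, align 1) → ends 19
pad 1 to align 4 for c
c at 20 (size 4, align 4) → ends 24
width at 24 (size 4, align 4) → ends 28
height at 28 (size 2, align 2) → ends 30
b at 30 (size 2, align 2) → ends 32
h at 32 (size 2, align 2) → ends 34
tail pad 6 to reach multiple of 8
total 40 bytes, alignment 8
array of 10: 10 × 40 = 400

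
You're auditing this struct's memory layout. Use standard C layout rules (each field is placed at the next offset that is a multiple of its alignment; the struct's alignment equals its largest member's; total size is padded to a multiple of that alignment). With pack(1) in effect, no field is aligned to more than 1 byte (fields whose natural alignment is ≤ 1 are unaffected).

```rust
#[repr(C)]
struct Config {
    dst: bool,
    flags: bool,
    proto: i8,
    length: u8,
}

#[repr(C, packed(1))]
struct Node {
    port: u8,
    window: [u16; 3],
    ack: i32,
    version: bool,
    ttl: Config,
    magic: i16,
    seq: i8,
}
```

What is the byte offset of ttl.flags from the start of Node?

Config: 0..1  dst  (1B, 1-aligned); 1..2  flags  (1B, 1-aligned); 2..3  proto  (1B, 1-aligned); 3..4  length  (1B, 1-aligned); sizeof = 4, alignof = 1
0..1  port  (1B, 1-aligned)
1..7  window  (6B, 1-aligned)
7..11  ack  (4B, 1-aligned)
11..12  version  (1B, 1-aligned)
12..16  ttl  (4B, 1-aligned)
within Config: flags at 1
12 + 1 = 13

13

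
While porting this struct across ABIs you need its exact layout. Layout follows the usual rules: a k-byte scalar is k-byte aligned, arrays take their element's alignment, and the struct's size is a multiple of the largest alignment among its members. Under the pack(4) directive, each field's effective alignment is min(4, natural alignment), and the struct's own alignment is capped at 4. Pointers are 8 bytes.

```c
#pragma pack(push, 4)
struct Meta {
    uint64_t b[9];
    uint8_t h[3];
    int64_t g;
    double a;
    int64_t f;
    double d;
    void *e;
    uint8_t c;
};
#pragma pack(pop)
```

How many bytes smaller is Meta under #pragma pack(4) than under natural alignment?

natural layout:
  @0: b [72B, align 8] → 72
  @72: h [3B, align 1] → 75
  +5 pad (align 8)
  @80: g [8B, align 8] → 88
  @88: a [8B, align 8] → 96
  @96: f [8B, align 8] → 104
  @104: d [8B, align 8] → 112
  @112: e [8B, align 8] → 120
  @120: c [1B, align 1] → 121
  +7 tail pad (align 8)
  size 128, align 8
packed(4) layout:
  @0: b [72B, align 4] → 72
  @72: h [3B, align 1] → 75
  +1 pad (align 4)
  @76: g [8B, align 4] → 84
  @84: a [8B, align 4] → 92
  @92: f [8B, align 4] → 100
  @100: d [8B, align 4] → 108
  @108: e [8B, align 4] → 116
  @116: c [1B, align 1] → 117
  +3 tail pad (align 4)
  size 120, align 4
128 − 120 = 8

8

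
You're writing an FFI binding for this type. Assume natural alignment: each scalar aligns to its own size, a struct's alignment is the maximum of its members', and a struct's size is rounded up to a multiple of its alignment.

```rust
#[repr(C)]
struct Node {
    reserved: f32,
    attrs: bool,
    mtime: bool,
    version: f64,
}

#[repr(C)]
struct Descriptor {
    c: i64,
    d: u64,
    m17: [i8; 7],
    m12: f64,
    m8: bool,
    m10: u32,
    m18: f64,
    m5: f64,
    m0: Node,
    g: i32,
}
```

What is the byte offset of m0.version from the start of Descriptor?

Node: @0: reserved [4B, align 4] → 4; @4: attrs [1B, align 1] → 5; @5: mtime [1B, align 1] → 6; +2 pad (align 8); @8: version [8B, align 8] → 16; size 16, align 8
@0: c [8B, align 8] → 8
@8: d [8B, align 8] → 16
@16: m17 [7B, align 1] → 23
+1 pad (align 8)
@24: m12 [8B, align 8] → 32
@32: m8 [1B, align 1] → 33
+3 pad (align 4)
@36: m10 [4B, align 4] → 40
@40: m18 [8B, align 8] → 48
@48: m5 [8B, align 8] → 56
@56: m0 [16B, align 8] → 72
within Node: version at 8
56 + 8 = 64

64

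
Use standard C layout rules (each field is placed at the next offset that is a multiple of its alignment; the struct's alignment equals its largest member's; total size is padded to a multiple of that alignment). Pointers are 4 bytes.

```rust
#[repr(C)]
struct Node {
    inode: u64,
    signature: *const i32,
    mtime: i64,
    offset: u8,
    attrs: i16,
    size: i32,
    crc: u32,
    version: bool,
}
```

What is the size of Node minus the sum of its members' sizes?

8

@0: inode [8B, align 8] → 8
@8: signature [4B, align 4] → 12
+4 pad (align 8)
@16: mtime [8B, align 8] → 24
@24: offset [1B, align 1] → 25
+1 pad (align 2)
@26: attrs [2B, align 2] → 28
@28: size [4B, align 4] → 32
@32: crc [4B, align 4] → 36
@36: version [1B, align 1] → 37
+3 tail pad (align 8)
size 40, align 8
data bytes 32, size 40 → padding 8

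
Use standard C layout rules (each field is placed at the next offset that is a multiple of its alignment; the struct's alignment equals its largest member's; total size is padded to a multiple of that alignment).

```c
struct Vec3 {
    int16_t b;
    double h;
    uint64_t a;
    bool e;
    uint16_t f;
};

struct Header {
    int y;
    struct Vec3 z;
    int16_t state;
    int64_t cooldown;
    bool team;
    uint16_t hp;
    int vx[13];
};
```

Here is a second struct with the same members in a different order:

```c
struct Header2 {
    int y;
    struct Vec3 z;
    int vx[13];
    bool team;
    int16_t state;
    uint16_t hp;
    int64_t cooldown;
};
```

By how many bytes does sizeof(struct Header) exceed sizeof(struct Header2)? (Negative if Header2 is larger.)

0

Vec3: b at 0 (size 2, align 2) → ends 2; pad 6 to align 8 for h; h at 8 (size 8, align 8) → ends 16; a at 16 (size 8, align 8) → ends 24; e at 24 (size 1, align 1) → ends 25; pad 1 to align 2 for f; f at 26 (size 2, align 2) → ends 28; tail pad 4 to reach multiple of 8; total 32 bytes, alignment 8
y at 0 (size 4, align 4) → ends 4
pad 4 to align 8 for z
z at 8 (size 32, align 8) → ends 40
state at 40 (size 2, align 2) → ends 42
pad 6 to align 8 for cooldown
cooldown at 48 (size 8, align 8) → ends 56
team at 56 (size 1, align 1) → ends 57
pad 1 to align 2 for hp
hp at 58 (size 2, align 2) → ends 60
vx at 60 (size 52, align 4) → ends 112
total 112 bytes, alignment 8
— Header2 —
y at 0 (size 4, align 4) → ends 4
pad 4 to align 8 for z
z at 8 (size 32, align 8) → ends 40
vx at 40 (size 52, align 4) → ends 92
team at 92 (size 1, align 1) → ends 93
pad 1 to align 2 for state
state at 94 (size 2, align 2) → ends 96
hp at 96 (size 2, align 2) → ends 98
pad 6 to align 8 for cooldown
cooldown at 104 (size 8, align 8) → ends 112
total 112 bytes, alignment 8
112 − 112 = 0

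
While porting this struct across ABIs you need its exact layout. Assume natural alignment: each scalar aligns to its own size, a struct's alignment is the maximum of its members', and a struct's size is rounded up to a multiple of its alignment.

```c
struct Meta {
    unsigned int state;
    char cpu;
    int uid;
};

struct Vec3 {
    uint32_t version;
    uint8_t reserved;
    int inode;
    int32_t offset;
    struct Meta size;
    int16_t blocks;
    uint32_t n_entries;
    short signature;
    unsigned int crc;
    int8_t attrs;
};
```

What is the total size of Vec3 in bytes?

Meta: 0..4  state  (4B, 4-aligned); 4..5  cpu  (1B, 1-aligned); 5..8  -- padding (3B); 8..12  uid  (4B, 4-aligned); sizeof = 12, alignof = 4
0..4  version  (4B, 4-aligned)
4..5  reserved  (1B, 1-aligned)
5..8  -- padding (3B)
8..12  inode  (4B, 4-aligned)
12..16  offset  (4B, 4-aligned)
16..28  size  (12B, 4-aligned)
28..30  blocks  (2B, 2-aligned)
30..32  -- padding (2B)
32..36  n_entries  (4B, 4-aligned)
36..38  signature  (2B, 2-aligned)
38..40  -- padding (2B)
40..44  crc  (4B, 4-aligned)
44..45  attrs  (1B, 1-aligned)
45..48  -- tail padding (3B)
sizeof = 48, alignof = 4

48 bytes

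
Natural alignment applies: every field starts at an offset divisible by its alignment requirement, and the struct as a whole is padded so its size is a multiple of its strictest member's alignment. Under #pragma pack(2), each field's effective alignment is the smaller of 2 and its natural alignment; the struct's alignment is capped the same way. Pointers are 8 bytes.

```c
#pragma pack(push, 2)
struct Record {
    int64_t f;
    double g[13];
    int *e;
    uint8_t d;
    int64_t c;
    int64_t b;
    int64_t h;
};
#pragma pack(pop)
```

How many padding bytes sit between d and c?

@0: f [8B, align 2] → 8
@8: g [104B, align 2] → 112
@112: e [8B, align 2] → 120
@120: d [1B, align 1] → 121
+1 pad (align 2)
@122: c [8B, align 2] → 130

1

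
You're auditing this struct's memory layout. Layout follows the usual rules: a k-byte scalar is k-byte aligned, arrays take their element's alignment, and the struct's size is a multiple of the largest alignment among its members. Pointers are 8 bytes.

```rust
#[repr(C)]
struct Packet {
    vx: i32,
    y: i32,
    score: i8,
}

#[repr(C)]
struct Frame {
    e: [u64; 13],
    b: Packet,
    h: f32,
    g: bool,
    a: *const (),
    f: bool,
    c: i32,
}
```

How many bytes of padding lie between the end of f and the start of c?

3

Packet: @0: vx [4B, align 4] → 4; @4: y [4B, align 4] → 8; @8: score [1B, align 1] → 9; +3 tail pad (align 4); size 12, align 4
@0: e [104B, align 8] → 104
@104: b [12B, align 4] → 116
@116: h [4B, align 4] → 120
@120: g [1B, align 1] → 121
+7 pad (align 8)
@128: a [8B, align 8] → 136
@136: f [1B, align 1] → 137
+3 pad (align 4)
@140: c [4B, align 4] → 144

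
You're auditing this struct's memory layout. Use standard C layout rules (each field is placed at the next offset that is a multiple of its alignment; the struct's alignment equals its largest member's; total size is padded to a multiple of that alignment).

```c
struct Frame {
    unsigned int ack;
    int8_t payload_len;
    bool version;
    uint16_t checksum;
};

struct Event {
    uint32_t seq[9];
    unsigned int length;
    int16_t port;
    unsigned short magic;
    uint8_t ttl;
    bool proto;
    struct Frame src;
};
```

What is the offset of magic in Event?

Frame: 0..4  ack  (4B, 4-aligned); 4..5  payload_len  (1B, 1-aligned); 5..6  version  (1B, 1-aligned); 6..8  checksum  (2B, 2-aligned); sizeof = 8, alignof = 4
0..36  seq  (36B, 4-aligned)
36..40  length  (4B, 4-aligned)
40..42  port  (2B, 2-aligned)
42..44  magic  (2B, 2-aligned)

42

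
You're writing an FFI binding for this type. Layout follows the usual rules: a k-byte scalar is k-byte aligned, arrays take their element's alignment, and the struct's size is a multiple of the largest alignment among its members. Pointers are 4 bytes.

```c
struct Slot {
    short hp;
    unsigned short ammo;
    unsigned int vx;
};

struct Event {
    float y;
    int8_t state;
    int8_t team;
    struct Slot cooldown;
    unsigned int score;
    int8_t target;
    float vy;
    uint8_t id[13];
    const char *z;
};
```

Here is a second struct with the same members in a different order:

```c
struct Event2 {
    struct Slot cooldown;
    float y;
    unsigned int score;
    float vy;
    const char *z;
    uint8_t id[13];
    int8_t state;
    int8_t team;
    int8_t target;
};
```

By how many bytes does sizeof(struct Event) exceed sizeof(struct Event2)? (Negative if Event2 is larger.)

Slot: hp at 0 (size 2, align 2) → ends 2; ammo at 2 (size 2, align 2) → ends 4; vx at 4 (size 4, align 4) → ends 8; total 8 bytes, alignment 4
y at 0 (size 4, align 4) → ends 4
state at 4 (size 1, align 1) → ends 5
team at 5 (size 1, align 1) → ends 6
pad 2 to align 4 for cooldown
cooldown at 8 (size 8, align 4) → ends 16
score at 16 (size 4, align 4) → ends 20
target at 20 (size 1, align 1) → ends 21
pad 3 to align 4 for vy
vy at 24 (size 4, align 4) → ends 28
id at 28 (size 13, align 1) → ends 41
pad 3 to align 4 for z
z at 44 (size 4, align 4) → ends 48
total 48 bytes, alignment 4
— Event2 —
cooldown at 0 (size 8, align 4) → ends 8
y at 8 (size 4, align 4) → ends 12
score at 12 (size 4, align 4) → ends 16
vy at 16 (size 4, align 4) → ends 20
z at 20 (size 4, align 4) → ends 24
id at 24 (size 13, align 1) → ends 37
state at 37 (size 1, align 1) → ends 38
team at 38 (size 1, align 1) → ends 39
target at 39 (size 1, align 1) → ends 40
total 40 bytes, alignment 4
48 − 40 = 8

8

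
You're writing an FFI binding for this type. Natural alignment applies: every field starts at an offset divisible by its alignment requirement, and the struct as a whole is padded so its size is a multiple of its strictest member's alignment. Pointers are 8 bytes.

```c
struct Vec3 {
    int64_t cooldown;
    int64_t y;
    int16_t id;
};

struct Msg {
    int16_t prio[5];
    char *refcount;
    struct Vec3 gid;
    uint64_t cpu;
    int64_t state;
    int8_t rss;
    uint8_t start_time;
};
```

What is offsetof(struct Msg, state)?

56

Vec3: cooldown at 0 (size 8, align 8) → ends 8; y at 8 (size 8, align 8) → ends 16; id at 16 (size 2, align 2) → ends 18; tail pad 6 to reach multiple of 8; total 24 bytes, alignment 8
prio at 0 (size 10, align 2) → ends 10
pad 6 to align 8 for refcount
refcount at 16 (size 8, align 8) → ends 24
gid at 24 (size 24, align 8) → ends 48
cpu at 48 (size 8, align 8) → ends 56
state at 56 (size 8, align 8) → ends 64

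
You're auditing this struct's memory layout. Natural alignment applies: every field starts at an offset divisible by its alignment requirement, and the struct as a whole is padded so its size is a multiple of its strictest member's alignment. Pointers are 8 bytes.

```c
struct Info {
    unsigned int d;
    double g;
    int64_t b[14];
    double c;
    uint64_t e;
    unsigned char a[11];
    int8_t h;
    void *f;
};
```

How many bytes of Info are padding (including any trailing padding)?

8

d at 0 (size 4, align 4) → ends 4
pad 4 to align 8 for g
g at 8 (size 8, align 8) → ends 16
b at 16 (size 112, align 8) → ends 128
c at 128 (size 8, align 8) → ends 136
e at 136 (size 8, align 8) → ends 144
a at 144 (size 11, align 1) → ends 155
h at 155 (size 1, align 1) → ends 156
pad 4 to align 8 for f
f at 160 (size 8, align 8) → ends 168
total 168 bytes, alignment 8
data bytes 160, size 168 → padding 8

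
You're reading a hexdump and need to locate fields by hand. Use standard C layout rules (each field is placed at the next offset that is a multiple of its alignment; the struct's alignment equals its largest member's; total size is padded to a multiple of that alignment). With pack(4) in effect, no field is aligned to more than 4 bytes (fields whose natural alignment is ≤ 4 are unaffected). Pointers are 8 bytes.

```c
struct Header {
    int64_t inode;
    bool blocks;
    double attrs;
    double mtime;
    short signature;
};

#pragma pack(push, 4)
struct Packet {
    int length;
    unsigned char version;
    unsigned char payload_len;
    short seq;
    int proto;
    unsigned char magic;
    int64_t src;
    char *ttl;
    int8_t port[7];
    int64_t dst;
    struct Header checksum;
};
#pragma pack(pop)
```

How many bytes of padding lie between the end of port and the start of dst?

Header: inode at 0 (size 8, align 8) → ends 8; blocks at 8 (size 1, align 1) → ends 9; pad 7 to align 8 for attrs; attrs at 16 (size 8, align 8) → ends 24; mtime at 24 (size 8, align 8) → ends 32; signature at 32 (size 2, align 2) → ends 34; tail pad 6 to reach multiple of 8; total 40 bytes, alignment 8
length at 0 (size 4, align 4) → ends 4
version at 4 (size 1, align 1) → ends 5
payload_len at 5 (size 1, align 1) → ends 6
seq at 6 (size 2, align 2) → ends 8
proto at 8 (size 4, align 4) → ends 12
magic at 12 (size 1, align 1) → ends 13
pad 3 to align 4 for src
src at 16 (size 8, align 4) → ends 24
ttl at 24 (size 8, align 4) → ends 32
port at 32 (size 7, align 1) → ends 39
pad 1 to align 4 for dst
dst at 40 (size 8, align 4) → ends 48

1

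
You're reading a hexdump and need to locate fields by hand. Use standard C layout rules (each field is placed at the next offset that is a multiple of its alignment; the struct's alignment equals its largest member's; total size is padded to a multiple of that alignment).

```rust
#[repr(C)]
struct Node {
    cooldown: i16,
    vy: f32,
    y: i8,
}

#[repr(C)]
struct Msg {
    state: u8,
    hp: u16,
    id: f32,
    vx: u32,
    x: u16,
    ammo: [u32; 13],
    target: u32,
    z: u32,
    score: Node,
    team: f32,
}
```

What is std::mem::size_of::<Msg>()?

Node: 0..2  cooldown  (2B, 2-aligned); 2..4  -- padding (2B); 4..8  vy  (4B, 4-aligned); 8..9  y  (1B, 1-aligned); 9..12  -- tail padding (3B); sizeof = 12, alignof = 4
0..1  state  (1B, 1-aligned)
1..2  -- padding (1B)
2..4  hp  (2B, 2-aligned)
4..8  id  (4B, 4-aligned)
8..12  vx  (4B, 4-aligned)
12..14  x  (2B, 2-aligned)
14..16  -- padding (2B)
16..68  ammo  (52B, 4-aligned)
68..72  target  (4B, 4-aligned)
72..76  z  (4B, 4-aligned)
76..88  score  (12B, 4-aligned)
88..92  team  (4B, 4-aligned)
sizeof = 92, alignof = 4

92 bytes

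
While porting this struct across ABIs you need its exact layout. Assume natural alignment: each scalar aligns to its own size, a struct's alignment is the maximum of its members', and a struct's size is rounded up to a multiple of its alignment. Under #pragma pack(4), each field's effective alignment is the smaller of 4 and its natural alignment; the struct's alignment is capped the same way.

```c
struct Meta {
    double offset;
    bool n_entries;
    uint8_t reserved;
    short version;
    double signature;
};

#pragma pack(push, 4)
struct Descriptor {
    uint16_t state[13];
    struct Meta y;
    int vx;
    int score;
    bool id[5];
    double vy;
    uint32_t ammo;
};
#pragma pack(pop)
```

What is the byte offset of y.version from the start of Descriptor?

38

Meta: offset at 0 (size 8, align 8) → ends 8; n_entries at 8 (size 1, align 1) → ends 9; reserved at 9 (size 1, align 1) → ends 10; version at 10 (size 2, align 2) → ends 12; pad 4 to align 8 for signature; signature at 16 (size 8, align 8) → ends 24; total 24 bytes, alignment 8
state at 0 (size 26, align 2) → ends 26
pad 2 to align 4 for y
y at 28 (size 24, align 4) → ends 52
within Meta: version at 10
28 + 10 = 38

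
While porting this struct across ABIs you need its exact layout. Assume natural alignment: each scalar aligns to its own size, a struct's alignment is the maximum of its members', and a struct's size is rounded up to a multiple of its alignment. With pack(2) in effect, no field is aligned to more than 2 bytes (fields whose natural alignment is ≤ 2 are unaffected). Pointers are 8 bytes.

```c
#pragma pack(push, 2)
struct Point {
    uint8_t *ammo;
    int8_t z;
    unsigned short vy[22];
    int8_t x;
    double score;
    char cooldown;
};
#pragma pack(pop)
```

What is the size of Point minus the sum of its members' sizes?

ammo at 0 (size 8, align 2) → ends 8
z at 8 (size 1, align 1) → ends 9
pad 1 to align 2 for vy
vy at 10 (size 44, align 2) → ends 54
x at 54 (size 1, align 1) → ends 55
pad 1 to align 2 for score
score at 56 (size 8, align 2) → ends 64
cooldown at 64 (size 1, align 1) → ends 65
tail pad 1 to reach multiple of 2
total 66 bytes, alignment 2
data bytes 63, size 66 → padding 3

3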